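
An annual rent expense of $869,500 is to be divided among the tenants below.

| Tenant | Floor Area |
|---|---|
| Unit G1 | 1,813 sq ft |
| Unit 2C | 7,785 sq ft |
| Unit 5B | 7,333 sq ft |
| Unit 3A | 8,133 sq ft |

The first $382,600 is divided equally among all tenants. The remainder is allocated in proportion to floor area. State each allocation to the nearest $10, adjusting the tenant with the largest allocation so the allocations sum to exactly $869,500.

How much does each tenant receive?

Unit G1: $130,870 | Unit 2C: $246,880 | Unit 5B: $238,100 | Unit 3A: $253,650

$382,600 shared equally gives $95,650 per tenant.
Remainder $486,900 by floor area (total 25,064): Unit G1 35,219.83 → $35,220; Unit 2C 151,233.50 → $151,230; Unit 5B 142,452.83 → $142,450; Unit 3A 157,993.84 → $157,990.
Rounding difference +$10 on remainder applied to Unit 3A.
Totals: Unit G1 $95,650 + $35,220 = $130,870; Unit 2C $95,650 + $151,230 = $246,880; Unit 5B $95,650 + $142,450 = $238,100; Unit 3A $95,650 + $158,000 = $253,650.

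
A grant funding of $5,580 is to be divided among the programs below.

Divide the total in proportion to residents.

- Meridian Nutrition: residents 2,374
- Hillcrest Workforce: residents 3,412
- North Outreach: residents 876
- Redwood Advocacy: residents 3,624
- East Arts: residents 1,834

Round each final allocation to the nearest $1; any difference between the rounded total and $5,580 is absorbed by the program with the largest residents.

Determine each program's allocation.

Combined residents = 12,120.
Pro-rata amounts: Meridian Nutrition 2,374/12,120 × $5,580 = 1,092.98; Hillcrest Workforce 3,412/12,120 × $5,580 = 1,570.87; North Outreach 876/12,120 × $5,580 = 403.31; Redwood Advocacy 3,624/12,120 × $5,580 = 1,668.48; East Arts 1,834/12,120 × $5,580 = 844.37.
At nearest $1: Meridian Nutrition $1,093; Hillcrest Workforce $1,571; North Outreach $403; Redwood Advocacy $1,668; East Arts $844. Sum = $5,579.
Difference $5,580 − $5,579 = +$1 applied to largest residents (Redwood Advocacy): Redwood Advocacy becomes $1,669.

Meridian Nutrition: $1,093; Hillcrest Workforce: $1,571; North Outreach: $403; Redwood Advocacy: $1,669; East Arts: $844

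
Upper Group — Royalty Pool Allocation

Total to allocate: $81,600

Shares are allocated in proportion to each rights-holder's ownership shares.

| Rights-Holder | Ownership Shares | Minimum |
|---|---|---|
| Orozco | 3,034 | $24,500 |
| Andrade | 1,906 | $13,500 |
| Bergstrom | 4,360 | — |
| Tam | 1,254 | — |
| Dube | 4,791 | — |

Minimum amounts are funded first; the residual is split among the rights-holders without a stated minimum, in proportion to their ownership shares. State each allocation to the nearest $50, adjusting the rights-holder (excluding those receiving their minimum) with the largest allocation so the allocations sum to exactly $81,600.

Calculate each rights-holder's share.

Minimums first: Orozco $24,500; Andrade $13,500. Residual $43,600.
Residual split over remaining ownership shares 10,405: Bergstrom 18,269.68 → $18,250; Tam 5,254.63 → $5,250; Dube 20,075.69 → $20,100.

Orozco: $24,500 | Andrade: $13,500 | Bergstrom: $18,250 | Tam: $5,250 | Dube: $20,100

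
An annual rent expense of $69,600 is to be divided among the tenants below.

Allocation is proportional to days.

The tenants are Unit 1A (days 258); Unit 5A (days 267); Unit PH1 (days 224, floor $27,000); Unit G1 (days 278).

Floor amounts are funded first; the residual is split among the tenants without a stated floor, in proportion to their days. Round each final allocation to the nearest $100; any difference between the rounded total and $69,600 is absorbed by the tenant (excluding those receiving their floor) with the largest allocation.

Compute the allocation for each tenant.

Unit 1A: $13,700; Unit 5A: $14,200; Unit PH1: $27,000; Unit G1: $14,700

Fund the minimums — Unit PH1 $27,000. Balance $42,600.
Balance split over remaining days 803: Unit 1A 13,687.17 → $13,700; Unit 5A 14,164.63 → $14,200; Unit G1 14,748.19 → $14,700.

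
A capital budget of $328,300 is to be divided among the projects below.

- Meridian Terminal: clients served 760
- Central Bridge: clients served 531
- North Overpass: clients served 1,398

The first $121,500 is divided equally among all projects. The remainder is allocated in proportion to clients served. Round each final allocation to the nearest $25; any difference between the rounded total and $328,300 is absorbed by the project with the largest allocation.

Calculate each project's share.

Meridian Terminal: $98,950 | Central Bridge: $81,325 | North Overpass: $148,025

Equal tier: $121,500 ÷ 3 = $40,500 apiece.
Remainder $206,800 by clients served (total 2,689): Meridian Terminal 58,448.49 → $58,450; Central Bridge 40,837.04 → $40,825; North Overpass 107,514.47 → $107,525.
Totals: Meridian Terminal $40,500 + $58,450 = $98,950; Central Bridge $40,500 + $40,825 = $81,325; North Overpass $40,500 + $107,525 = $148,025.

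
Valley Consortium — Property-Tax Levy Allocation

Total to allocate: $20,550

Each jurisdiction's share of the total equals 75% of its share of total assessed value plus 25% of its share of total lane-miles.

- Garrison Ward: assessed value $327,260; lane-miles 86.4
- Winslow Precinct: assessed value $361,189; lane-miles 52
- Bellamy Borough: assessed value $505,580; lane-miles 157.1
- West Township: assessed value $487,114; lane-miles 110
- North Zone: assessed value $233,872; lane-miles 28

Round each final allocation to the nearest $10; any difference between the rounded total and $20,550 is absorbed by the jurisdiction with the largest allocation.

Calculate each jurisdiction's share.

Garrison Ward: $3,660 | Winslow Precinct: $3,520 | Bellamy Borough: $5,940 | West Township: $5,220 | North Zone: $2,210

Totals — assessed value 1,915,015, lane-miles 433.5.
Composite weights (75% assessed value + 25% lane-miles): Garrison Ward 0.1780; Winslow Precinct 0.1714; Bellamy Borough 0.2886; West Township 0.2542; North Zone 0.1077.
Pro-rata amounts: Garrison Ward 3,657.81; Winslow Precinct 3,523.20; Bellamy Borough 5,930.85; West Township 5,224.04; North Zone 2,214.09.
At nearest $10: Garrison Ward $3,660; Winslow Precinct $3,520; Bellamy Borough $5,930; West Township $5,220; North Zone $2,210. Sum = $20,540.
Difference $20,550 − $20,540 = +$10 applied to largest allocation (Bellamy Borough): Bellamy Borough becomes $5,940.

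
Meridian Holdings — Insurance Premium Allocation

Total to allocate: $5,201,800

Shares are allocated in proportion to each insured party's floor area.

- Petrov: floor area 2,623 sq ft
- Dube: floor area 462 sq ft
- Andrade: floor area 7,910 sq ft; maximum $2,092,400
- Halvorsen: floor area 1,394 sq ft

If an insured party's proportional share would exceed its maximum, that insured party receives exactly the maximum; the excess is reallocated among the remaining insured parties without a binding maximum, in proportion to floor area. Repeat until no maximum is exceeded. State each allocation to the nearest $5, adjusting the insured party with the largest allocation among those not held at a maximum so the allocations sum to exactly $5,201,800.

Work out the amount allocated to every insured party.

Petrov: $1,820,930; Dube: $320,730; Andrade: $2,092,400; Halvorsen: $967,740

Floor area total: 12,389.
Pro-rata shares before constraints: Petrov 1,101,325.48; Dube 193,981.08; Andrade 3,321,191.22; Halvorsen 585,302.22.
Held at cap: Andrade ($2,092,400); balance $3,109,400 reallocated over remaining floor area 4,479.
Redistributed shares: Petrov 1,820,932.40 → $1,820,930; Dube 320,728.47 → $320,730; Halvorsen 967,739.14 → $967,740.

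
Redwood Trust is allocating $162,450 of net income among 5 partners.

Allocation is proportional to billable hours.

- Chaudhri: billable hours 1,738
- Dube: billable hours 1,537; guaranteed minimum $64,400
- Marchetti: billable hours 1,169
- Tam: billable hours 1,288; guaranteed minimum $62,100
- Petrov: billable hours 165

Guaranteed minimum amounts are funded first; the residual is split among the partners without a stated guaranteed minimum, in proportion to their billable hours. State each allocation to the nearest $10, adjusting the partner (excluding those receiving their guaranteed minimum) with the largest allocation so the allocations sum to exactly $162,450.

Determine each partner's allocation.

Chaudhri: $20,340 · Dube: $64,400 · Marchetti: $13,680 · Tam: $62,100 · Petrov: $1,930

Guaranteed amounts: Dube $64,400; Tam $62,100. Remaining pool $35,950.
Remaining pool split over remaining billable hours 3,072: Chaudhri 20,338.90 → $20,340; Marchetti 13,680.19 → $13,680; Petrov 1,930.91 → $1,930.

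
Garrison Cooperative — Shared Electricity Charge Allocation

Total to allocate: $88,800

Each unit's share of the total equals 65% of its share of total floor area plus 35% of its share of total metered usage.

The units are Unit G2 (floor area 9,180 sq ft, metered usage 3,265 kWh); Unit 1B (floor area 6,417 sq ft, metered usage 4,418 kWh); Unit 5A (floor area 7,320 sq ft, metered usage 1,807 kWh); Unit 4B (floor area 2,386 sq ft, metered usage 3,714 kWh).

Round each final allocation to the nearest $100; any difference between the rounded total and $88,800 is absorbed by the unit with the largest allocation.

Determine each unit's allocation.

Unit G2: $28,600; Unit 1B: $25,000; Unit 5A: $21,000; Unit 4B: $14,200

Floor area total 25,303; metered usage total 13,204.
Composite weights (65% floor area + 35% metered usage): Unit G2 0.3224; Unit 1B 0.2820; Unit 5A 0.2359; Unit 4B 0.1597.
Proportional shares: Unit G2 28,626.24; Unit 1B 25,037.39; Unit 5A 20,951.41; Unit 4B 14,184.96.
Rounded to nearest $100: Unit G2 $28,600; Unit 1B $25,000; Unit 5A $21,000; Unit 4B $14,200. Sum = $88,800.
No rounding difference to absorb.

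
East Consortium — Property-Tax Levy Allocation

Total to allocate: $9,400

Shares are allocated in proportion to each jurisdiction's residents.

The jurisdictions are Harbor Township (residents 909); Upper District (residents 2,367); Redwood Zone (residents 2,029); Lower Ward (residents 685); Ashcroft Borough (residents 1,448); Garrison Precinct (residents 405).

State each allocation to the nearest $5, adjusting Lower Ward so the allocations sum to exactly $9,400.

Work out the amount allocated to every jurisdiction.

Total residents = 7,843.
Unrounded shares: Harbor Township 909/7,843 × $9,400 = 1,089.46; Upper District 2,367/7,843 × $9,400 = 2,836.90; Redwood Zone 2,029/7,843 × $9,400 = 2,431.80; Lower Ward 685/7,843 × $9,400 = 820.99; Ashcroft Borough 1,448/7,843 × $9,400 = 1,735.46; Garrison Precinct 405/7,843 × $9,400 = 485.40.
Rounded to nearest $5: Harbor Township $1,090; Upper District $2,835; Redwood Zone $2,430; Lower Ward $820; Ashcroft Borough $1,735; Garrison Precinct $485. Sum = $9,395.
Difference $9,400 − $9,395 = +$5 applied to Lower Ward: Lower Ward becomes $825.

Harbor Township: $1,090; Upper District: $2,835; Redwood Zone: $2,430; Lower Ward: $825; Ashcroft Borough: $1,735; Garrison Precinct: $485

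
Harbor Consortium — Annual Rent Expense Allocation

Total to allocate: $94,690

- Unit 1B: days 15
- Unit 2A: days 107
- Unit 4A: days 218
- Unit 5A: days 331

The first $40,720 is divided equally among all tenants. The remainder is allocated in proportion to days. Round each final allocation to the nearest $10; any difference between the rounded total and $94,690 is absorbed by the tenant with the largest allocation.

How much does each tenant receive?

First tranche $40,720 split equally: $10,180 each.
Remainder $53,970 by days (total 671): Unit 1B 1,206.48 → $1,210; Unit 2A 8,606.24 → $8,610; Unit 4A 17,534.22 → $17,530; Unit 5A 26,623.06 → $26,620.
Totals: Unit 1B $10,180 + $1,210 = $11,390; Unit 2A $10,180 + $8,610 = $18,790; Unit 4A $10,180 + $17,530 = $27,710; Unit 5A $10,180 + $26,620 = $36,800.

Unit 1B: $11,390 | Unit 2A: $18,790 | Unit 4A: $27,710 | Unit 5A: $36,800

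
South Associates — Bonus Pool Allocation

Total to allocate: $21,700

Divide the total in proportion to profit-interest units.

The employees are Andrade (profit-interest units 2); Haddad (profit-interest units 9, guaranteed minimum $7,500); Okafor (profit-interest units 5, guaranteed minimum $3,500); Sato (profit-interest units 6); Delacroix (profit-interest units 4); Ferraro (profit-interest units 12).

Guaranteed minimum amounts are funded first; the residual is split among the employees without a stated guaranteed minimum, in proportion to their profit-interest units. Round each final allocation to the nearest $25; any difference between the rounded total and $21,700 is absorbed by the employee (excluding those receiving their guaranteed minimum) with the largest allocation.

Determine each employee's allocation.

Minimums first: Haddad $7,500; Okafor $3,500. Remaining pool $10,700.
Remaining pool split over remaining profit-interest units 24: Andrade 891.67 → $900; Sato 2,675.00 → $2,675; Delacroix 1,783.33 → $1,775; Ferraro 5,350.00 → $5,350.

Andrade: $900; Haddad: $7,500; Okafor: $3,500; Sato: $2,675; Delacroix: $1,775; Ferraro: $5,350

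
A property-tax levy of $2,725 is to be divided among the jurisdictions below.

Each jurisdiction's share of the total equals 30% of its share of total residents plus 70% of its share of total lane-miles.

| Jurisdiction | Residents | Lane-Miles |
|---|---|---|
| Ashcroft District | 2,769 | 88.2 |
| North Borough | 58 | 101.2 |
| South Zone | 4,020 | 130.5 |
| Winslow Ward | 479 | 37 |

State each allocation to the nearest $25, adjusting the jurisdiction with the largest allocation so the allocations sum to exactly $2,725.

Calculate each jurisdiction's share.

Totals — residents 7,326, lane-miles 356.9.
Blended shares (30% residents + 70% lane-miles): Ashcroft District 0.2864; North Borough 0.2009; South Zone 0.4206; Winslow Ward 0.0922.
Pro-rata amounts: Ashcroft District 780.39; North Borough 547.35; South Zone 1,146.06; Winslow Ward 251.20.
Rounded to nearest $25: Ashcroft District $775; North Borough $550; South Zone $1,150; Winslow Ward $250. Sum = $2,725.
Rounded total matches; no reconciliation needed.

Ashcroft District: $775 · North Borough: $550 · South Zone: $1,150 · Winslow Ward: $250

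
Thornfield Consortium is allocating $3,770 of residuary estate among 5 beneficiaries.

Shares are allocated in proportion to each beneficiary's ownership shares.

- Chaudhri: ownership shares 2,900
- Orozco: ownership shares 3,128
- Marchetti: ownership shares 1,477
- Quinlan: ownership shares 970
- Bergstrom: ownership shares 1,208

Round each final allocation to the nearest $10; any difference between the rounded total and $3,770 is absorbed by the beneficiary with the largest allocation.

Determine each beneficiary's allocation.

Chaudhri: $1,130; Orozco: $1,210; Marchetti: $580; Quinlan: $380; Bergstrom: $470

Ownership shares total: 9,683.
Pro-rata amounts: Chaudhri 2,900/9,683 × $3,770 = 1,129.09; Orozco 3,128/9,683 × $3,770 = 1,217.86; Marchetti 1,477/9,683 × $3,770 = 575.06; Quinlan 970/9,683 × $3,770 = 377.66; Bergstrom 1,208/9,683 × $3,770 = 470.33.
Rounded to nearest $10: Chaudhri $1,130; Orozco $1,220; Marchetti $580; Quinlan $380; Bergstrom $470. Sum = $3,780.
Difference $3,770 − $3,780 = −$10 applied to largest allocation (Orozco): Orozco becomes $1,210.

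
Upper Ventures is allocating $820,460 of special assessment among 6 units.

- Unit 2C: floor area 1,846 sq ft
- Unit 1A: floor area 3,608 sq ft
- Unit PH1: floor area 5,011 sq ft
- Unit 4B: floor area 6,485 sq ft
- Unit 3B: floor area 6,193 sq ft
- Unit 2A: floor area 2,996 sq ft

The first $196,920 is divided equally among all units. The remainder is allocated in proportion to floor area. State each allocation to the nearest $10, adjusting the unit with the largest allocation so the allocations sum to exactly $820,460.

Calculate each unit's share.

Unit 2C: $76,860; Unit 1A: $118,890; Unit PH1: $152,360; Unit 4B: $187,510; Unit 3B: $180,550; Unit 2A: $104,290

$196,920 shared equally gives $32,820 per unit.
Remainder $623,540 by floor area (total 26,139): Unit 2C 44,035.92 → $44,040; Unit 1A 86,068.03 → $86,070; Unit PH1 119,536.28 → $119,540; Unit 4B 154,698.22 → $154,700; Unit 3B 147,732.63 → $147,730; Unit 2A 71,468.91 → $71,470.
Rounding difference −$10 on remainder applied to Unit 4B.
Totals: Unit 2C $32,820 + $44,040 = $76,860; Unit 1A $32,820 + $86,070 = $118,890; Unit PH1 $32,820 + $119,540 = $152,360; Unit 4B $32,820 + $154,690 = $187,510; Unit 3B $32,820 + $147,730 = $180,550; Unit 2A $32,820 + $71,470 = $104,290.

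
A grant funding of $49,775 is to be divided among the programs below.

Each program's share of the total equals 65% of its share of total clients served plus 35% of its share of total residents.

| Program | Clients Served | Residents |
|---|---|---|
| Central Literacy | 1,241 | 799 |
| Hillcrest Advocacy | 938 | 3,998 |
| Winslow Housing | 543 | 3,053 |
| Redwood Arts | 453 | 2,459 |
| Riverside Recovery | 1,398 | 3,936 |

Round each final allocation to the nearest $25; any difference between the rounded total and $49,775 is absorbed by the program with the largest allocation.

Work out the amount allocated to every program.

Central Literacy: $9,750 · Hillcrest Advocacy: $11,525 · Winslow Housing: $7,575 · Redwood Arts: $6,200 · Riverside Recovery: $14,725

Clients served total 4,573; residents total 14,245.
Blended shares (65% clients served + 35% residents): Central Literacy 0.1960; Hillcrest Advocacy 0.2316; Winslow Housing 0.1522; Redwood Arts 0.1248; Riverside Recovery 0.2954.
Raw shares: Central Literacy 9,757.17; Hillcrest Advocacy 11,525.75; Winslow Housing 7,575.43; Redwood Arts 6,212.24; Riverside Recovery 14,704.40.
At nearest $25: Central Literacy $9,750; Hillcrest Advocacy $11,525; Winslow Housing $7,575; Redwood Arts $6,200; Riverside Recovery $14,700. Sum = $49,750.
Difference $49,775 − $49,750 = +$25 applied to largest allocation (Riverside Recovery): Riverside Recovery becomes $14,725.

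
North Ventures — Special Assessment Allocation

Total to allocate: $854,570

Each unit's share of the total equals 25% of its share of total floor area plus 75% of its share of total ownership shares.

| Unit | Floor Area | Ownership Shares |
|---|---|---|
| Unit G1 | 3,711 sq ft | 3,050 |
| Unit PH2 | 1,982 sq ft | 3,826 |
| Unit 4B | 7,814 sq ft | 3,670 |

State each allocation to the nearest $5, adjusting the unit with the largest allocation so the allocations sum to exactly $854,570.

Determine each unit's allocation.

Unit G1: $244,060 | Unit PH2: $263,875 | Unit 4B: $346,635

Totals — floor area 13,507, ownership shares 10,546.
Combined weights (25% floor area + 75% ownership shares): Unit G1 0.2856; Unit PH2 0.3088; Unit 4B 0.4056.
Pro-rata amounts: Unit G1 244,059.63; Unit PH2 263,872.73; Unit 4B 346,637.64.
After rounding ($5): Unit G1 $244,060; Unit PH2 $263,875; Unit 4B $346,640. Sum = $854,575.
Difference $854,570 − $854,575 = −$5 applied to largest allocation (Unit 4B): Unit 4B becomes $346,635.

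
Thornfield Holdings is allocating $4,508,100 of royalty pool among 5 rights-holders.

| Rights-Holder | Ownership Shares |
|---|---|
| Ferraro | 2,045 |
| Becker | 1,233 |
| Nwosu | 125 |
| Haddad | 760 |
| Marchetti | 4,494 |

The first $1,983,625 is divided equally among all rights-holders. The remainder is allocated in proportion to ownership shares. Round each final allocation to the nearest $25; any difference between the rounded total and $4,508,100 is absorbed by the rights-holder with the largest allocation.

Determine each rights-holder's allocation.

First tranche $1,983,625 split equally: $396,725 each.
Remainder $2,524,475 by ownership shares (total 8,657): Ferraro 596,344.16 → $596,350; Becker 359,556.16 → $359,550; Nwosu 36,451.35 → $36,450; Haddad 221,624.23 → $221,625; Marchetti 1,310,499.09 → $1,310,500.
Totals: Ferraro $396,725 + $596,350 = $993,075; Becker $396,725 + $359,550 = $756,275; Nwosu $396,725 + $36,450 = $433,175; Haddad $396,725 + $221,625 = $618,350; Marchetti $396,725 + $1,310,500 = $1,707,225.

Ferraro: $993,075 · Becker: $756,275 · Nwosu: $433,175 · Haddad: $618,350 · Marchetti: $1,707,225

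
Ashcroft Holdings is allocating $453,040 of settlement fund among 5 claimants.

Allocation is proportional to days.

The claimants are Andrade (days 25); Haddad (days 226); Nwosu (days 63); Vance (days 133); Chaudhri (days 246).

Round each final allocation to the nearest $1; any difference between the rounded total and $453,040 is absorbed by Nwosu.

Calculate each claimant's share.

Days total: 693.
Pro-rata amounts: Andrade 25/693 × $453,040 = 16,343.43; Haddad 226/693 × $453,040 = 147,744.65; Nwosu 63/693 × $453,040 = 41,185.45; Vance 133/693 × $453,040 = 86,947.07; Chaudhri 246/693 × $453,040 = 160,819.39.
Rounded to nearest $1: Andrade $16,343; Haddad $147,745; Nwosu $41,185; Vance $86,947; Chaudhri $160,819. Sum = $453,039.
Difference $453,040 − $453,039 = +$1 applied to Nwosu: Nwosu becomes $41,186.

Andrade: $16,343 · Haddad: $147,745 · Nwosu: $41,186 · Vance: $86,947 · Chaudhri: $160,819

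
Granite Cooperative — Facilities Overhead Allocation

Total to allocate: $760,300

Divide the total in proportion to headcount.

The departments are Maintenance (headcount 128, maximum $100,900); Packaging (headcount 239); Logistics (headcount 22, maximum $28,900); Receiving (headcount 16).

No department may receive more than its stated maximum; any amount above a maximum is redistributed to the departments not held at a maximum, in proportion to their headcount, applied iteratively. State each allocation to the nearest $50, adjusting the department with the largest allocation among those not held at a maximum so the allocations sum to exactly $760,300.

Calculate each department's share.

Maintenance: $100,900 | Packaging: $590,950 | Logistics: $28,900 | Receiving: $39,550

Headcount total: 405.
Proportional shares (ignoring caps): Maintenance 240,292.35; Packaging 448,670.86; Logistics 41,300.25; Receiving 30,036.54.
Held at cap: Maintenance ($100,900), Logistics ($28,900); balance $630,500 reallocated over remaining headcount 255.
Redistributed shares: Packaging 590,939.22 → $590,950; Receiving 39,560.78 → $39,550.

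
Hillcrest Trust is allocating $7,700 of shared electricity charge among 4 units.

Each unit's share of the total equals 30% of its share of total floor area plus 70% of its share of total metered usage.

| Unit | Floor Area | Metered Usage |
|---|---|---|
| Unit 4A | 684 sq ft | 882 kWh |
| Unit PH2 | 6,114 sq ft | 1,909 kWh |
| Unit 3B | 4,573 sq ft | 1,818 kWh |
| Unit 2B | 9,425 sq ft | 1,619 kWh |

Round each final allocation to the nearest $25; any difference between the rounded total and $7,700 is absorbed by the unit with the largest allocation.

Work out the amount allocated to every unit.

Totals — floor area 20,796, metered usage 6,228.
Combined weights (30% floor area + 70% metered usage): Unit 4A 0.1090; Unit PH2 0.3028; Unit 3B 0.2703; Unit 2B 0.3179.
Pro-rata amounts: Unit 4A 839.30; Unit PH2 2,331.27; Unit 3B 2,081.35; Unit 2B 2,448.08.
At nearest $25: Unit 4A $850; Unit PH2 $2,325; Unit 3B $2,075; Unit 2B $2,450. Sum = $7,700.
Rounded total matches; no reconciliation needed.

Unit 4A: $850; Unit PH2: $2,325; Unit 3B: $2,075; Unit 2B: $2,450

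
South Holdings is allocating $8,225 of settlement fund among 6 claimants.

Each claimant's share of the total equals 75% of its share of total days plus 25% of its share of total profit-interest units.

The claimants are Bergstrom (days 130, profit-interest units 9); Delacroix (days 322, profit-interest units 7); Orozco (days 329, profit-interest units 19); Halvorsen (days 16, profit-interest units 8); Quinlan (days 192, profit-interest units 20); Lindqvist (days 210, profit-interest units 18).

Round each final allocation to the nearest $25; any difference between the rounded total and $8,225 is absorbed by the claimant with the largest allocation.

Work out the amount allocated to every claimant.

Days total 1,199; profit-interest units total 81.
Combined weights (75% days + 25% profit-interest units): Bergstrom 0.1091; Delacroix 0.2230; Orozco 0.2644; Halvorsen 0.0347; Quinlan 0.1818; Lindqvist 0.1869.
Unrounded shares: Bergstrom 897.31; Delacroix 1,834.36; Orozco 2,175.01; Halvorsen 285.41; Quinlan 1,495.54; Lindqvist 1,537.38.
Rounded to nearest $25: Bergstrom $900; Delacroix $1,825; Orozco $2,175; Halvorsen $275; Quinlan $1,500; Lindqvist $1,525. Sum = $8,200.
Difference $8,225 − $8,200 = +$25 applied to largest allocation (Orozco): Orozco becomes $2,200.

Bergstrom: $900 · Delacroix: $1,825 · Orozco: $2,200 · Halvorsen: $275 · Quinlan: $1,500 · Lindqvist: $1,525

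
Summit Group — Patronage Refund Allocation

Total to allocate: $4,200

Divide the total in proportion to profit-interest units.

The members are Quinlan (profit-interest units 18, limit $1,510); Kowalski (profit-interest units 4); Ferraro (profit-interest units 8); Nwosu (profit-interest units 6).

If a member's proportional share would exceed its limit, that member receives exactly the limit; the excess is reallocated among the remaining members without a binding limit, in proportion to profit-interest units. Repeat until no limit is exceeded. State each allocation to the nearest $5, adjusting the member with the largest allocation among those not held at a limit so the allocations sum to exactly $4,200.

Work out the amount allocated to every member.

Combined profit-interest units = 36.
Proportional shares (ignoring caps): Quinlan 2,100.00; Kowalski 466.67; Ferraro 933.33; Nwosu 700.00.
Capped: Quinlan ($1,510); remaining pool $2,690 reallocated over remaining profit-interest units 18.
Redistributed shares: Kowalski 597.78 → $600; Ferraro 1,195.56 → $1,195; Nwosu 896.67 → $895.

Quinlan: $1,510; Kowalski: $600; Ferraro: $1,195; Nwosu: $895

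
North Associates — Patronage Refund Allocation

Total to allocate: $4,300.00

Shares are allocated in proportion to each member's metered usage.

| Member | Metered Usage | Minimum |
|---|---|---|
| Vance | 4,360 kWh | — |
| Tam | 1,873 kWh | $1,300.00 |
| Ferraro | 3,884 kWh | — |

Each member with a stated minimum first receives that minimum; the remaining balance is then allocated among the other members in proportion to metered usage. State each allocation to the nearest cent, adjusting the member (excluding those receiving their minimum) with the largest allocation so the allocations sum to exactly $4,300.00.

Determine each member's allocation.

Minimums first: Tam $1,300.00. Residual $3,000.00.
Residual split over remaining metered usage 8,244: Vance 1,586.6084 → $1,586.61; Ferraro 1,413.3916 → $1,413.39.

Vance: $1,586.61 | Tam: $1,300.00 | Ferraro: $1,413.39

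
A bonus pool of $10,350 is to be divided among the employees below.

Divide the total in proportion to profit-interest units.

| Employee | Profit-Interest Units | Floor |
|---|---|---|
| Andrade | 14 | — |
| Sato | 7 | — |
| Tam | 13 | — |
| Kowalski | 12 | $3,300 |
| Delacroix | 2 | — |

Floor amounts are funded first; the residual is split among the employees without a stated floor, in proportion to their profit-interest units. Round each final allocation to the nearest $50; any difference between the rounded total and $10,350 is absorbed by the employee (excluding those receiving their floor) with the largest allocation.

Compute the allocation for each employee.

Andrade: $2,750 · Sato: $1,350 · Tam: $2,550 · Kowalski: $3,300 · Delacroix: $400

Fund the minimums — Kowalski $3,300. Remaining pool $7,050.
Remaining pool split over remaining profit-interest units 36: Andrade 2,741.67 → $2,750; Sato 1,370.83 → $1,350; Tam 2,545.83 → $2,550; Delacroix 391.67 → $400.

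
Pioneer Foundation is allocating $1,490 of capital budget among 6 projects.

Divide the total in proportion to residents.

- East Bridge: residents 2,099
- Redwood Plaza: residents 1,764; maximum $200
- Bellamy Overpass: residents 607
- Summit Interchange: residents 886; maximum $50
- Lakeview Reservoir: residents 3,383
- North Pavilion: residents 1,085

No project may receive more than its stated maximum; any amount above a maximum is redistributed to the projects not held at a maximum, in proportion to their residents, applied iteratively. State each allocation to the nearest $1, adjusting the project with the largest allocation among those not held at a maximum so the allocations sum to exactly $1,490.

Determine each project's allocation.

Total residents = 9,824.
Proportional shares (ignoring caps): East Bridge 318.35; Redwood Plaza 267.54; Bellamy Overpass 92.06; Summit Interchange 134.38; Lakeview Reservoir 513.10; North Pavilion 164.56.
Cap binds for Redwood Plaza ($200), Summit Interchange ($50); balance $1,240 reallocated over remaining residents 7,174.
Redistributed shares: East Bridge 362.80 → $363; Bellamy Overpass 104.92 → $105; Lakeview Reservoir 584.74 → $585; North Pavilion 187.54 → $188.
Rounding difference −$1 applied to Lakeview Reservoir → $584.

East Bridge: $363; Redwood Plaza: $200; Bellamy Overpass: $105; Summit Interchange: $50; Lakeview Reservoir: $584; North Pavilion: $188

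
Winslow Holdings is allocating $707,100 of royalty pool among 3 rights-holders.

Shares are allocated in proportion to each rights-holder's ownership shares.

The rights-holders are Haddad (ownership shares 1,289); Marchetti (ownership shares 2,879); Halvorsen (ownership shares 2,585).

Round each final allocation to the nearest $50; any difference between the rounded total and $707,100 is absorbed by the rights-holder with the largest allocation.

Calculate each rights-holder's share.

Combined ownership shares = 6,753.
Unrounded shares: Haddad 1,289/6,753 × $707,100 = 134,969.92; Marchetti 2,879/6,753 × $707,100 = 301,457.26; Halvorsen 2,585/6,753 × $707,100 = 270,672.81.
Rounded to nearest $50: Haddad $134,950; Marchetti $301,450; Halvorsen $270,650. Sum = $707,050.
Difference $707,100 − $707,050 = +$50 applied to largest allocation (Marchetti): Marchetti becomes $301,500.

Haddad: $134,950; Marchetti: $301,500; Halvorsen: $270,650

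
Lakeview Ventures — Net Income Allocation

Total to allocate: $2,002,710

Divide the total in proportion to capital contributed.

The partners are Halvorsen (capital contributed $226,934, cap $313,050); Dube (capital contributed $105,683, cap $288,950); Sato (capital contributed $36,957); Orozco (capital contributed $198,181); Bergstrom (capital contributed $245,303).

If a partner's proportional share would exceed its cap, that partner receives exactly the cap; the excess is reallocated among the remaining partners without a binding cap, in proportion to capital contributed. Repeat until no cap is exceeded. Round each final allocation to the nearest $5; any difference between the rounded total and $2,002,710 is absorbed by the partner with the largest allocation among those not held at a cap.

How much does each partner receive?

Total capital contributed = 813,058.
Pro-rata shares before constraints: Halvorsen 558,979.79; Dube 260,316.49; Sato 91,031.82; Orozco 488,155.91; Bergstrom 604,225.99.
Held at cap: Halvorsen ($313,050); remaining pool $1,689,660 reallocated over remaining capital contributed 586,124.
Held at cap: Dube ($288,950); remaining pool $1,400,710 reallocated over remaining capital contributed 480,441.
Shares after redistribution: Sato 107,746.92 → $107,745; Orozco 577,790.21 → $577,790; Bergstrom 715,172.86 → $715,175.

Halvorsen: $313,050; Dube: $288,950; Sato: $107,745; Orozco: $577,790; Bergstrom: $715,175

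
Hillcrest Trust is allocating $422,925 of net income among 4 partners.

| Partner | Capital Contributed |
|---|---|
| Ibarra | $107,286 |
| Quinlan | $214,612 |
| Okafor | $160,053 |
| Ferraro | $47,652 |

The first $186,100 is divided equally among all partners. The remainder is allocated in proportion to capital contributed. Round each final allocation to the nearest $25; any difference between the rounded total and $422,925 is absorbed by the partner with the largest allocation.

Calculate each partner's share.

Equal tier: $186,100 ÷ 4 = $46,525 apiece.
Remainder $236,825 by capital contributed (total 529,603): Ibarra 47,975.57 → $47,975; Quinlan 95,969.03 → $95,975; Okafor 71,571.63 → $71,575; Ferraro 21,308.76 → $21,300.
Totals: Ibarra $46,525 + $47,975 = $94,500; Quinlan $46,525 + $95,975 = $142,500; Okafor $46,525 + $71,575 = $118,100; Ferraro $46,525 + $21,300 = $67,825.

Ibarra: $94,500 | Quinlan: $142,500 | Okafor: $118,100 | Ferraro: $67,825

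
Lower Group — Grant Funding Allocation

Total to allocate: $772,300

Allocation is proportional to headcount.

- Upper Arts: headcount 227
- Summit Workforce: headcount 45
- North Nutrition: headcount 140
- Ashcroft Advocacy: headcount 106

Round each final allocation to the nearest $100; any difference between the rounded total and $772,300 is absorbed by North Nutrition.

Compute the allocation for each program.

Sum of headcount: 518.
Pro-rata amounts: Upper Arts 227/518 × $772,300 = 338,440.35; Summit Workforce 45/518 × $772,300 = 67,091.70; North Nutrition 140/518 × $772,300 = 208,729.73; Ashcroft Advocacy 106/518 × $772,300 = 158,038.22.
After rounding ($100): Upper Arts $338,400; Summit Workforce $67,100; North Nutrition $208,700; Ashcroft Advocacy $158,000. Sum = $772,200.
Difference $772,300 − $772,200 = +$100 applied to North Nutrition: North Nutrition becomes $208,800.

Upper Arts: $338,400 · Summit Workforce: $67,100 · North Nutrition: $208,800 · Ashcroft Advocacy: $158,000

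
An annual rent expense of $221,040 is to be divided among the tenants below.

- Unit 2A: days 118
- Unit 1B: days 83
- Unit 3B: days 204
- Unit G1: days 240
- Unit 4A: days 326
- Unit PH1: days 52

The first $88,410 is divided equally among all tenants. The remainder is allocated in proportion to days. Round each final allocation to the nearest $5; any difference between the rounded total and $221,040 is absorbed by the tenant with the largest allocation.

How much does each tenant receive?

Unit 2A: $30,035 | Unit 1B: $25,495 | Unit 3B: $41,185 | Unit G1: $45,850 | Unit 4A: $57,000 | Unit PH1: $21,475

Equal tier: $88,410 ÷ 6 = $14,735 apiece.
Remainder $132,630 by days (total 1,023): Unit 2A 15,298.48 → $15,300; Unit 1B 10,760.79 → $10,760; Unit 3B 26,448.21 → $26,450; Unit G1 31,115.54 → $31,115; Unit 4A 42,265.28 → $42,265; Unit PH1 6,741.70 → $6,740.
Totals: Unit 2A $14,735 + $15,300 = $30,035; Unit 1B $14,735 + $10,760 = $25,495; Unit 3B $14,735 + $26,450 = $41,185; Unit G1 $14,735 + $31,115 = $45,850; Unit 4A $14,735 + $42,265 = $57,000; Unit PH1 $14,735 + $6,740 = $21,475.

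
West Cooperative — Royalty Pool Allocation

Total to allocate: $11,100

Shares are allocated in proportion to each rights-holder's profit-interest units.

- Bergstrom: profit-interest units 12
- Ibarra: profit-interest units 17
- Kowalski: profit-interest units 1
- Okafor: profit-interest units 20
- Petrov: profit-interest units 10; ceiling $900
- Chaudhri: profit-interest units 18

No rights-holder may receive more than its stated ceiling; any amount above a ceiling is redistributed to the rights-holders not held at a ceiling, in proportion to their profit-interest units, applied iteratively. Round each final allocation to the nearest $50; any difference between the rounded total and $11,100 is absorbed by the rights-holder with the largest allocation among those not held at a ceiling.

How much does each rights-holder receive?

Bergstrom: $1,800; Ibarra: $2,550; Kowalski: $150; Okafor: $3,000; Petrov: $900; Chaudhri: $2,700

Sum of profit-interest units: 78.
Unconstrained shares: Bergstrom 1,707.69; Ibarra 2,419.23; Kowalski 142.31; Okafor 2,846.15; Petrov 1,423.08; Chaudhri 2,561.54.
Held at cap: Petrov ($900); balance $10,200 reallocated over remaining profit-interest units 68.
Remaining shares: Bergstrom 1,800.00 → $1,800; Ibarra 2,550.00 → $2,550; Kowalski 150.00 → $150; Okafor 3,000.00 → $3,000; Chaudhri 2,700.00 → $2,700.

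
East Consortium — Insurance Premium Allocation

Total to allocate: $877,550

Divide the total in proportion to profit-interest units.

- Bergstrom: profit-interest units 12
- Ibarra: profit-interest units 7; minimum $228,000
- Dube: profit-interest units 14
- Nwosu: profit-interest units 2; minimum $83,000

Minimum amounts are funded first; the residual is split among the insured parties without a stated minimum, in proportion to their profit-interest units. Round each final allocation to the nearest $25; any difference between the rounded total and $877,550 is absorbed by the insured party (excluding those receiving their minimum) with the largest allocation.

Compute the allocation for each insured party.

Bergstrom: $261,475; Ibarra: $228,000; Dube: $305,075; Nwosu: $83,000

Fund the minimums — Ibarra $228,000; Nwosu $83,000. Balance $566,550.
Balance split over remaining profit-interest units 26: Bergstrom 261,484.62 → $261,475; Dube 305,065.38 → $305,075.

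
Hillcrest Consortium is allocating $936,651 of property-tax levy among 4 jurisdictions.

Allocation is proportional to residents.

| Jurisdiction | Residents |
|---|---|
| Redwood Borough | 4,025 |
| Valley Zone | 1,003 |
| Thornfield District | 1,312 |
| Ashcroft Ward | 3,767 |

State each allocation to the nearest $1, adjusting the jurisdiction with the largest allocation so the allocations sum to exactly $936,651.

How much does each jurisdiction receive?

Redwood Borough: $373,010 · Valley Zone: $92,952 · Thornfield District: $121,588 · Ashcroft Ward: $349,101

Sum of residents: 10,107.
Proportional shares: Redwood Borough 4,025/10,107 × $936,651 = 373,010.81; Valley Zone 1,003/10,107 × $936,651 = 92,951.51; Thornfield District 1,312/10,107 × $936,651 = 121,587.62; Ashcroft Ward 3,767/10,107 × $936,651 = 349,101.05.
After rounding ($1): Redwood Borough $373,011; Valley Zone $92,952; Thornfield District $121,588; Ashcroft Ward $349,101. Sum = $936,652.
Difference $936,651 − $936,652 = −$1 applied to largest allocation (Redwood Borough): Redwood Borough becomes $373,010.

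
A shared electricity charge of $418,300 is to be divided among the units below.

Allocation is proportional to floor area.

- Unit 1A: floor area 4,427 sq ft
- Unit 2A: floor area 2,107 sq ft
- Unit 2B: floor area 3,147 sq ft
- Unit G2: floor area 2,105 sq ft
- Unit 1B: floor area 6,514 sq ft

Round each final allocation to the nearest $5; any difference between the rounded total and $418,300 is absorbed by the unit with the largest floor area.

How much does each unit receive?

Unit 1A: $101,190 | Unit 2A: $48,160 | Unit 2B: $71,935 | Unit G2: $48,115 | Unit 1B: $148,900

Floor area total: 18,300.
Pro-rata amounts: Unit 1A 4,427/18,300 × $418,300 = 101,192.03; Unit 2A 2,107/18,300 × $418,300 = 48,161.64; Unit 2B 3,147/18,300 × $418,300 = 71,933.89; Unit G2 2,105/18,300 × $418,300 = 48,115.93; Unit 1B 6,514/18,300 × $418,300 = 148,896.51.
After rounding ($5): Unit 1A $101,190; Unit 2A $48,160; Unit 2B $71,935; Unit G2 $48,115; Unit 1B $148,895. Sum = $418,295.
Difference $418,300 − $418,295 = +$5 applied to largest floor area (Unit 1B): Unit 1B becomes $148,900.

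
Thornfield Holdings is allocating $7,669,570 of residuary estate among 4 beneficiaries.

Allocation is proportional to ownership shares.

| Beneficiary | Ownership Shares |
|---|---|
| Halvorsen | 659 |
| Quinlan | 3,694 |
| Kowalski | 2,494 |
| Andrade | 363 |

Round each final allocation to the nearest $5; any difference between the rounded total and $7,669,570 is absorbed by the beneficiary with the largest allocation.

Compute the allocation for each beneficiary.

Halvorsen: $701,005 | Quinlan: $3,929,455 | Kowalski: $2,652,970 | Andrade: $386,140

Combined ownership shares = 7,210.
Proportional shares: Halvorsen 659/7,210 × $7,669,570 = 701,005.08; Quinlan 3,694/7,210 × $7,669,570 = 3,929,457.92; Kowalski 2,494/7,210 × $7,669,570 = 2,652,969.15; Andrade 363/7,210 × $7,669,570 = 386,137.85.
Rounded to nearest $5: Halvorsen $701,005; Quinlan $3,929,460; Kowalski $2,652,970; Andrade $386,140. Sum = $7,669,575.
Difference $7,669,570 − $7,669,575 = −$5 applied to largest allocation (Quinlan): Quinlan becomes $3,929,455.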